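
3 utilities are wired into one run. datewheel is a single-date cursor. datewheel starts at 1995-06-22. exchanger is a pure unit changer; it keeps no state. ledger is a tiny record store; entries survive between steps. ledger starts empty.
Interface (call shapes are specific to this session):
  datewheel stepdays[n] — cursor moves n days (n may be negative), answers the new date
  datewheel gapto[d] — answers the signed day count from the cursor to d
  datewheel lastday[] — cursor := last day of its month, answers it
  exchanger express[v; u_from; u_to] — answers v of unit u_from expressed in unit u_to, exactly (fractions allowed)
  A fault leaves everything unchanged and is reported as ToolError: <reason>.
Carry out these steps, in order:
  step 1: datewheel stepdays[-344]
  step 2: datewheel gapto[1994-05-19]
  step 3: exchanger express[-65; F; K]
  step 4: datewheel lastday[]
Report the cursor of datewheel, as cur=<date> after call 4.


CALL datewheel stepdays[n='-344']
RET  1994-07-13
CALL datewheel gapto[d='1994-05-19']
RET  -55
CALL exchanger express[v='-65'; u_from='F'; u_to='K']
RET  39467/180
CALL datewheel lastday[]
RET  1994-07-31

Answer: cur=1994-07-31


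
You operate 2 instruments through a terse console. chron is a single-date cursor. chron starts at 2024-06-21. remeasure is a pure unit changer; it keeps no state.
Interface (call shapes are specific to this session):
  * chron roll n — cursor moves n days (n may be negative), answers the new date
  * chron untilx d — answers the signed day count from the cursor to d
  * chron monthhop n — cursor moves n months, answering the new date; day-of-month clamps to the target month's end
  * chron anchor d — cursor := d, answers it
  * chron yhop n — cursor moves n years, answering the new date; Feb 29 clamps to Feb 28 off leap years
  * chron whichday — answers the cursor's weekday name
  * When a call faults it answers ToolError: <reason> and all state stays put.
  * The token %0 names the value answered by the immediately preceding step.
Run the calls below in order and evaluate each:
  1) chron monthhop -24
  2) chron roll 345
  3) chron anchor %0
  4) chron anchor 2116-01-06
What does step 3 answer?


I run chron monthhop using n→-24: 2022-06-21.
I invoke chron roll using n→345, — result: 2023-06-01.
Invoking chron anchor using d→%0, giving 2023-06-01.
Using chron anchor using d→2116-01-06, and see 2116-01-06.

Answer: 2023-06-01


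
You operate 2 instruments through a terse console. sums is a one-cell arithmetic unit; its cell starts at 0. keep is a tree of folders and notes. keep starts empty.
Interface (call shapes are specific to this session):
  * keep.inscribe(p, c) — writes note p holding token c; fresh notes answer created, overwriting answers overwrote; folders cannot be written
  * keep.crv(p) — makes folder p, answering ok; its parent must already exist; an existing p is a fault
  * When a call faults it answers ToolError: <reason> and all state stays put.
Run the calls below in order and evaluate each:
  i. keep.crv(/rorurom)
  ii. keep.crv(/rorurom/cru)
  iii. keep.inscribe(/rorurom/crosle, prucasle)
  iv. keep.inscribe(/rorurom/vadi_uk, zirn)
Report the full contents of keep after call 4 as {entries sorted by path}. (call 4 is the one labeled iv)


Answer: {rorurom/, rorurom/crosle=prucasle, rorurom/cru/, rorurom/vadi_uk=zirn}

Derivation:
Step: keep.crv[p='/rorurom']
Result: ok
Step: keep.crv[p='/rorurom/cru']
Result: ok
Step: keep.inscribe[p='/rorurom/crosle'; c='prucasle']
Result: created
Step: keep.inscribe[p='/rorurom/vadi_uk'; c='zirn']
Result: created


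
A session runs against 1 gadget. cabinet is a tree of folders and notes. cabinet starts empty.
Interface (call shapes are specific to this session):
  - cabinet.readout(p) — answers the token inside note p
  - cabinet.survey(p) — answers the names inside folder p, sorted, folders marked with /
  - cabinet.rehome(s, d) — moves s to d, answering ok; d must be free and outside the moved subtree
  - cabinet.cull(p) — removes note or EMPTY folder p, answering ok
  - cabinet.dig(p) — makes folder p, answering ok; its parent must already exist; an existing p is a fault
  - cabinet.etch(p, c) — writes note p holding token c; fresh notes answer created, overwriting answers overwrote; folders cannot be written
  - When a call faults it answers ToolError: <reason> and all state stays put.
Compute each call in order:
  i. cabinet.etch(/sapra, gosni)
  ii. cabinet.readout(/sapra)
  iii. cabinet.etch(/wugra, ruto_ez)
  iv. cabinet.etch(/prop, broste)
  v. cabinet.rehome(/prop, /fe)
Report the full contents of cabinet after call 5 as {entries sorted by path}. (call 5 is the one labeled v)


# 1. etch(p→/sapra, c→gosni) : created
# 2. readout(p→/sapra) : gosni
# 3. etch(p→/wugra, c→ruto_ez) : created
# 4. etch(p→/prop, c→broste) : created
# 5. rehome(s→/prop, d→/fe) : ok

Answer: {fe=broste, sapra=gosni, wugra=ruto_ez}


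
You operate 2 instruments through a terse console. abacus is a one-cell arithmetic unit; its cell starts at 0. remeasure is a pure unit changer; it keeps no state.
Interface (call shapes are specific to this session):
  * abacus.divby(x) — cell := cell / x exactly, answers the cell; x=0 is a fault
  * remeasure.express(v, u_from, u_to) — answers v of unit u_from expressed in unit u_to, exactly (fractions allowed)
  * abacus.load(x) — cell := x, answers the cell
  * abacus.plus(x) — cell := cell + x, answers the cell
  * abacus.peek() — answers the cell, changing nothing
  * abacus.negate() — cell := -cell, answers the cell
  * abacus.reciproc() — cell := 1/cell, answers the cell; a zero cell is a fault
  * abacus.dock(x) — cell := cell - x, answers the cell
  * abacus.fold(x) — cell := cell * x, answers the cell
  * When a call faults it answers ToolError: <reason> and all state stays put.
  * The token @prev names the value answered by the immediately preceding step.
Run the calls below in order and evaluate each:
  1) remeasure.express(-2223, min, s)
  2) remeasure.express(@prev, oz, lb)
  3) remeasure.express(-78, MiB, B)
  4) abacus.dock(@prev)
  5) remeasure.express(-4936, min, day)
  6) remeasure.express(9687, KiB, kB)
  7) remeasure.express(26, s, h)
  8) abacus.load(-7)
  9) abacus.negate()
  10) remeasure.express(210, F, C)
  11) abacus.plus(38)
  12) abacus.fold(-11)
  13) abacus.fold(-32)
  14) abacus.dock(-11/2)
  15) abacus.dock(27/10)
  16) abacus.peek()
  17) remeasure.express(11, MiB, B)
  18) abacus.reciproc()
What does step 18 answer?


Answer: 5/79214

Derivation:
;; 1. express(-2223, min, s) == -133380
;; 2. express(@prev, oz, lb) == -33345/4
;; 3. express(-78, MiB, B) == -81788928
;; 4. dock(@prev) == 81788928
;; 5. express(-4936, min, day) == -617/180
;; 6. express(9687, KiB, kB) == 1239936/125
;; 7. express(26, s, h) == 13/1800
;; 8. load(-7) == -7
;; 9. negate() == 7
;; 10. express(210, F, C) == 890/9
;; 11. plus(38) == 45
;; 12. fold(-11) == -495
;; 13. fold(-32) == 15840
;; 14. dock(-11/2) == 31691/2
;; 15. dock(27/10) == 79214/5
;; 16. peek() == 79214/5
;; 17. express(11, MiB, B) == 11534336
;; 18. reciproc() == 5/79214


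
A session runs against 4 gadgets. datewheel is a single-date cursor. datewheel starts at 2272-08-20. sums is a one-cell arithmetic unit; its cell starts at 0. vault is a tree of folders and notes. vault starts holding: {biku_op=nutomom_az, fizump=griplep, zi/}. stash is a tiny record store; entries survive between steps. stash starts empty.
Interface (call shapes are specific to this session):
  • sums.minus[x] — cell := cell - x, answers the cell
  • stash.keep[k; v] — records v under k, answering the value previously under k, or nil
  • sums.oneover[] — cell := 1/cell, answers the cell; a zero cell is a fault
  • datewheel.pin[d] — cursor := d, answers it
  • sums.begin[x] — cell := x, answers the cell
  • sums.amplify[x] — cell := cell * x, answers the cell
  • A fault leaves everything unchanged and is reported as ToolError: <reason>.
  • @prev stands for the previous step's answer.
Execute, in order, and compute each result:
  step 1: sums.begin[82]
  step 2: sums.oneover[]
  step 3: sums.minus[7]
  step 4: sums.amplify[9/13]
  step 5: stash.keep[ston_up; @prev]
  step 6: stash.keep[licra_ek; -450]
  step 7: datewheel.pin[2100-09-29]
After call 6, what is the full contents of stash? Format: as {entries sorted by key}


I run begin using 82, giving 82.
Using oneover, → 1/82.
Invoking minus using 7, → -573/82.
I invoke amplify using 9/13: -5157/1066.
I try keep using ston_up, @prev, → nil.
Then keep using licra_ek, -450, which returns nil.
I call pin using 2100-09-29, and get 2100-09-29.

Answer: {licra_ek=-450, ston_up=-5157/1066}


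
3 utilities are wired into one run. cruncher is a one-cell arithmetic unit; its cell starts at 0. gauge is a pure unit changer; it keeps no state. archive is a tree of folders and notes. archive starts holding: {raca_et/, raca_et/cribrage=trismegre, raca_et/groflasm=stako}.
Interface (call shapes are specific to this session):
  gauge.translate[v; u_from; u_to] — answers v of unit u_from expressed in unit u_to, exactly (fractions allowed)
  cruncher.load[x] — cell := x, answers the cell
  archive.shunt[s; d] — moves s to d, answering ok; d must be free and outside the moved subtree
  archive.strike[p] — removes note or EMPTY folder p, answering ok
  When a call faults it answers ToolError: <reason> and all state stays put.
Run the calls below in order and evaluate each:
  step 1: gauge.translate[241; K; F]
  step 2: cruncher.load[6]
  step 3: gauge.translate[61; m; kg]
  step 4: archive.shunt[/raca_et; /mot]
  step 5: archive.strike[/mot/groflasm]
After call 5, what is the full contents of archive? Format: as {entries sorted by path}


Answer: {mot/, mot/cribrage=trismegre}

Derivation:
==> gauge.translate(v=241, u_from=K, u_to=F)
<== -2587/100
==> cruncher.load(x=6)
<== 6
==> gauge.translate(v=61, u_from=m, u_to=kg)
<== ToolError: incompatible units
==> archive.shunt(s=/raca_et, d=/mot)
<== ok
==> archive.strike(p=/mot/groflasm)
<== ok


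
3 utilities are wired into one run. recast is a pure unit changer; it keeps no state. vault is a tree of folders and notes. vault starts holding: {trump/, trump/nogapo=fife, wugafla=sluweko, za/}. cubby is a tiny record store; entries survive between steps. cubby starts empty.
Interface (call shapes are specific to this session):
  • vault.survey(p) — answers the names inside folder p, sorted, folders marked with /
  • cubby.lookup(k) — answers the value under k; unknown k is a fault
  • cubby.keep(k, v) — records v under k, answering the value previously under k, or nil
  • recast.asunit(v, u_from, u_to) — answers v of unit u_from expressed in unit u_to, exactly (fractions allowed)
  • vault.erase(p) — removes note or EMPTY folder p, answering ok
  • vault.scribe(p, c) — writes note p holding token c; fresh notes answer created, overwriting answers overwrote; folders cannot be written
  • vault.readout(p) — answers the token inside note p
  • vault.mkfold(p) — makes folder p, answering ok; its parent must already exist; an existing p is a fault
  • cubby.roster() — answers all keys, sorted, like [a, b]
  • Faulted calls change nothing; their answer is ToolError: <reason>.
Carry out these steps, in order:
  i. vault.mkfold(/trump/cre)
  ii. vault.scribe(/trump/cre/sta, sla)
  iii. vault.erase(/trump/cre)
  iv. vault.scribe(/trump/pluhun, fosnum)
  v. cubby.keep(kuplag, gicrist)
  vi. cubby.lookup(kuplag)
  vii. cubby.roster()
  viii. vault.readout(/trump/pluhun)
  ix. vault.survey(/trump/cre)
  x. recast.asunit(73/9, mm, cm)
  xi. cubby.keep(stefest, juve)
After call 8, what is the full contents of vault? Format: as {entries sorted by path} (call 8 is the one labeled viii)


// 1. mkfold(/trump/cre) == ok
// 2. scribe(/trump/cre/sta, sla) == created
// 3. erase(/trump/cre) == ToolError: not empty
// 4. scribe(/trump/pluhun, fosnum) == created
// 5. keep(kuplag, gicrist) == nil
// 6. lookup(kuplag) == gicrist
// 7. roster() == [kuplag]
// 8. readout(/trump/pluhun) == fosnum
// 9. survey(/trump/cre) == [sta]
// 10. asunit(73/9, mm, cm) == 73/90
// 11. keep(stefest, juve) == nil

Answer: {trump/, trump/cre/, trump/cre/sta=sla, trump/nogapo=fife, trump/pluhun=fosnum, wugafla=sluweko, za/}


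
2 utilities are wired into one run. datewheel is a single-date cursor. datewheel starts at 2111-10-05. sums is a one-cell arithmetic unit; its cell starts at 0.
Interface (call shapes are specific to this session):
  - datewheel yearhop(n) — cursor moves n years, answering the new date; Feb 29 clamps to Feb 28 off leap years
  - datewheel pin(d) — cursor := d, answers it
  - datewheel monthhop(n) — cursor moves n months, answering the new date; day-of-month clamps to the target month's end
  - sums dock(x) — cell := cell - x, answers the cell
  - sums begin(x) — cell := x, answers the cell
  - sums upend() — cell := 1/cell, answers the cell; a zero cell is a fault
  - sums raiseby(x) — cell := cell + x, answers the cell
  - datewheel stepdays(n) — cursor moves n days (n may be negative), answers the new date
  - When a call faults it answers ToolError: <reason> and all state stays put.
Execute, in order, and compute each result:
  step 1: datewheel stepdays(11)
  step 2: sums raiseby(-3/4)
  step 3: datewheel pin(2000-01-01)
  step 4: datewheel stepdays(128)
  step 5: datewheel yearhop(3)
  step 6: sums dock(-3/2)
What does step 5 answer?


Answer: 2003-05-08

Derivation:
→ datewheel stepdays(n: 11)
← 2111-10-16
→ sums raiseby(x: -3/4)
← -3/4
→ datewheel pin(d: 2000-01-01)
← 2000-01-01
→ datewheel stepdays(n: 128)
← 2000-05-08
→ datewheel yearhop(n: 3)
← 2003-05-08
→ sums dock(x: -3/2)
← 3/4


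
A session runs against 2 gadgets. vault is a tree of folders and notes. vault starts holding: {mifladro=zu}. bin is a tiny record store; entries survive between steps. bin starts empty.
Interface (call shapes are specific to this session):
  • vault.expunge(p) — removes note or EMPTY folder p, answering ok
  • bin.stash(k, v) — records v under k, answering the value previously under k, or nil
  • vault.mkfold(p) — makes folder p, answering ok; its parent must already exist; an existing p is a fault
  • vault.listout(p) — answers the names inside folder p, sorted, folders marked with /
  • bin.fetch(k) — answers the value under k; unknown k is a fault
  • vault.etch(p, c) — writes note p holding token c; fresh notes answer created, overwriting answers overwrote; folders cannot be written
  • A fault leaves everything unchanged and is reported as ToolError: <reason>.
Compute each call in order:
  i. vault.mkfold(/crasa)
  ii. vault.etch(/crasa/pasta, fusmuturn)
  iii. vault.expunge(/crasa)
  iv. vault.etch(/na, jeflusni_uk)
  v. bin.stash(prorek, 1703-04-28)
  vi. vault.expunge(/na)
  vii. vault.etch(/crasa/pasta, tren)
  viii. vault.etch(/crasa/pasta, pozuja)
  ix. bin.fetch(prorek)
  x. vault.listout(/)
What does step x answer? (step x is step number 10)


Answer: [crasa/, mifladro]

Derivation:
# 1. vault.mkfold(p='/crasa') => ok
# 2. vault.etch(p='/crasa/pasta', c='fusmuturn') => created
# 3. vault.expunge(p='/crasa') => ToolError: not empty
# 4. vault.etch(p='/na', c='jeflusni_uk') => created
# 5. bin.stash(k='prorek', v='1703-04-28') => nil
# 6. vault.expunge(p='/na') => ok
# 7. vault.etch(p='/crasa/pasta', c='tren') => overwrote
# 8. vault.etch(p='/crasa/pasta', c='pozuja') => overwrote
# 9. bin.fetch(k='prorek') => 1703-04-28
# 10. vault.listout(p='/') => [crasa/, mifladro]


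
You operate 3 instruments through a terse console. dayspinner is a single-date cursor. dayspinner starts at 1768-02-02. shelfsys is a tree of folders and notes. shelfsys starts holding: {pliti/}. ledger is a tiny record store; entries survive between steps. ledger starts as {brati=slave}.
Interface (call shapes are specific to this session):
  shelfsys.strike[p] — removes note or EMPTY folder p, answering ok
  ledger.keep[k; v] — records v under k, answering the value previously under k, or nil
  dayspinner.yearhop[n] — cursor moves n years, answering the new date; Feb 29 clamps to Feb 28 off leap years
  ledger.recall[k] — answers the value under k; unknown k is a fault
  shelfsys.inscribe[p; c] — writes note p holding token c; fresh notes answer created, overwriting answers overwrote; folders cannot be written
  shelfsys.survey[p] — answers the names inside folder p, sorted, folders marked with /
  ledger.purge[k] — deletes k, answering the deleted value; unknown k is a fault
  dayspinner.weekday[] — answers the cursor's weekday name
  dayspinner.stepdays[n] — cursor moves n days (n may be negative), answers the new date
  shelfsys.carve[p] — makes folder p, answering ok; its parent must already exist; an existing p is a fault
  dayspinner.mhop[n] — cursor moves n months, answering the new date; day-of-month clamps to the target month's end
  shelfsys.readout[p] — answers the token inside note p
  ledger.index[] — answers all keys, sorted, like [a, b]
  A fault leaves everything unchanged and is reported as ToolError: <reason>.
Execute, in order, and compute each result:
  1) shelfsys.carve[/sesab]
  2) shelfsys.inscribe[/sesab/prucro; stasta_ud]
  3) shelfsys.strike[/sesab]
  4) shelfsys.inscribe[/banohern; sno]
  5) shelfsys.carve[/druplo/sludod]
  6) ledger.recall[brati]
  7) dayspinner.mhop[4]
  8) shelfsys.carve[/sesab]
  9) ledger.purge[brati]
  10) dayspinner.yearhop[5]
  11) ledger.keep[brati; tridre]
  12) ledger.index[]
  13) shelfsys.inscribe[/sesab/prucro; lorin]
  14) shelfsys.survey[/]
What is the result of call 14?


% shelfsys.carve(p=/sesab) ~> ok
% shelfsys.inscribe(p=/sesab/prucro, c=stasta_ud) ~> created
% shelfsys.strike(p=/sesab) ~> ToolError: not empty
% shelfsys.inscribe(p=/banohern, c=sno) ~> created
% shelfsys.carve(p=/druplo/sludod) ~> ToolError: no parent
% ledger.recall(k=brati) ~> slave
% dayspinner.mhop(n=4) ~> 1768-06-02
% shelfsys.carve(p=/sesab) ~> ToolError: exists
% ledger.purge(k=brati) ~> slave
% dayspinner.yearhop(n=5) ~> 1773-06-02
% ledger.keep(k=brati, v=tridre) ~> nil
% ledger.index() ~> [brati]
% shelfsys.inscribe(p=/sesab/prucro, c=lorin) ~> overwrote
% shelfsys.survey(p=/) ~> [banohern, pliti/, sesab/]

Answer: [banohern, pliti/, sesab/]


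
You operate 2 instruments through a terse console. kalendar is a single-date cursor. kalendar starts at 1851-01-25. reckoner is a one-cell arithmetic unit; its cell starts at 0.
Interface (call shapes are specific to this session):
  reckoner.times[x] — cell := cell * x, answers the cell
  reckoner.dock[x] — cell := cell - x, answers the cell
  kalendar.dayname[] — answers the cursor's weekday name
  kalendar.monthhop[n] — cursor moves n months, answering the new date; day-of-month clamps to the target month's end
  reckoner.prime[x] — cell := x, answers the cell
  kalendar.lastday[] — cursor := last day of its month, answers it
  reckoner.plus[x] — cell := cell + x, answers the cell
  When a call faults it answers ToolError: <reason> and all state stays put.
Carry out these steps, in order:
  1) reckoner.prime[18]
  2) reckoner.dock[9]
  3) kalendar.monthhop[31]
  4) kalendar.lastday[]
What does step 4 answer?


·→ reckoner.prime(x→18)
·← 18
·→ reckoner.dock(x→9)
·← 9
·→ kalendar.monthhop(n→31)
·← 1853-08-25
·→ kalendar.lastday()
·← 1853-08-31

Answer: 1853-08-31


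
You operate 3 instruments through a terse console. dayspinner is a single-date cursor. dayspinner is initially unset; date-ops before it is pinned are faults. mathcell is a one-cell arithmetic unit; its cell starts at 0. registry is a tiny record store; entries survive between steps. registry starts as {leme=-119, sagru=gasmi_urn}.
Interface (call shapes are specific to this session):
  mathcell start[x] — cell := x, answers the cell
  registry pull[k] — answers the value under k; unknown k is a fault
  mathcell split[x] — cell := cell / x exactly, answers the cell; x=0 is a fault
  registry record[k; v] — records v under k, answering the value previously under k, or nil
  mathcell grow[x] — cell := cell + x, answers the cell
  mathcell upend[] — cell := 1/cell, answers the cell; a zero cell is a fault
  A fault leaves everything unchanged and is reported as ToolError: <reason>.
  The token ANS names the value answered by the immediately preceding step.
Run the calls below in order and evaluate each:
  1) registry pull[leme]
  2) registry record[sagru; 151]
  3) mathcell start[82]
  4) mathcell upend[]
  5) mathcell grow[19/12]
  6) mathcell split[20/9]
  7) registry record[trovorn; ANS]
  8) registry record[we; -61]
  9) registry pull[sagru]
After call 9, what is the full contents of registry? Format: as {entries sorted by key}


Act: registry pull[k: leme]
Obs: -119
Act: registry record[k: sagru; v: 151]
Obs: gasmi_urn
Act: mathcell start[x: 82]
Obs: 82
Act: mathcell upend[]
Obs: 1/82
Act: mathcell grow[x: 19/12]
Obs: 785/492
Act: mathcell split[x: 20/9]
Obs: 471/656
Act: registry record[k: trovorn; v: ANS]
Obs: nil
Act: registry record[k: we; v: -61]
Obs: nil
Act: registry pull[k: sagru]
Obs: 151

Answer: {leme=-119, sagru=151, trovorn=471/656, we=-61}


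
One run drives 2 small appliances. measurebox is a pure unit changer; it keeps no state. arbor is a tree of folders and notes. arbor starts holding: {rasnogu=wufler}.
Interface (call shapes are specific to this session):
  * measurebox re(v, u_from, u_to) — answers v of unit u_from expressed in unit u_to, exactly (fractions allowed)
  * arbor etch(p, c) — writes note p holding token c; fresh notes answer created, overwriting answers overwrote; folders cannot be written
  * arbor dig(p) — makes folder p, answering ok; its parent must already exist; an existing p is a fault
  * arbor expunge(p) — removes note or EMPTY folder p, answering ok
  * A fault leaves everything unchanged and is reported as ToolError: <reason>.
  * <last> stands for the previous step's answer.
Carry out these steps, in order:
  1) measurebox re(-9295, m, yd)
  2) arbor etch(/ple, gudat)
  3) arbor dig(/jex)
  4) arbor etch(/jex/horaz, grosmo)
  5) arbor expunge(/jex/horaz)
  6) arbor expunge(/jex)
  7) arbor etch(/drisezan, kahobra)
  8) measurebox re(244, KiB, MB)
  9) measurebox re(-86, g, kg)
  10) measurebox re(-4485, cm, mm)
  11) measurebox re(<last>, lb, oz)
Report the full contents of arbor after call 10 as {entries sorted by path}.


! 1. measurebox re(v: -9295, u_from: m, u_to: yd) ~> -11618750/1143
! 2. arbor etch(p: /ple, c: gudat) ~> created
! 3. arbor dig(p: /jex) ~> ok
! 4. arbor etch(p: /jex/horaz, c: grosmo) ~> created
! 5. arbor expunge(p: /jex/horaz) ~> ok
! 6. arbor expunge(p: /jex) ~> ok
! 7. arbor etch(p: /drisezan, c: kahobra) ~> created
! 8. measurebox re(v: 244, u_from: KiB, u_to: MB) ~> 3904/15625
! 9. measurebox re(v: -86, u_from: g, u_to: kg) ~> -43/500
! 10. measurebox re(v: -4485, u_from: cm, u_to: mm) ~> -44850
! 11. measurebox re(v: <last>, u_from: lb, u_to: oz) ~> -717600

Answer: {drisezan=kahobra, ple=gudat, rasnogu=wufler}


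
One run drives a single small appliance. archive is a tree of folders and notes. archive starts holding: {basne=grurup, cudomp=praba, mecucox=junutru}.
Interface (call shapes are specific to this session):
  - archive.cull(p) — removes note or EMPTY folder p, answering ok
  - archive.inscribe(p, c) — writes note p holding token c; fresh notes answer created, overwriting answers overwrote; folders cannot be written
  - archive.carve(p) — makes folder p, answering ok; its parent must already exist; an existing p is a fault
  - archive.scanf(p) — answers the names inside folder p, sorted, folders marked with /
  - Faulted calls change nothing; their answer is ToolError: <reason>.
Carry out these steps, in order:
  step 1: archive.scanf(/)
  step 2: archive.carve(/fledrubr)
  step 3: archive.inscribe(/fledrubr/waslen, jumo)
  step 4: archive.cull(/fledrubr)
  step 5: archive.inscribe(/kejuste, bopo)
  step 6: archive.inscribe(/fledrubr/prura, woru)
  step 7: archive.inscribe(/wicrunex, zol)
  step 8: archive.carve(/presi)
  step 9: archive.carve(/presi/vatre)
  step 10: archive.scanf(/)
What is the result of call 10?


·→ archive.scanf(p→/)
·← [basne, cudomp, mecucox]
·→ archive.carve(p→/fledrubr)
·← ok
·→ archive.inscribe(p→/fledrubr/waslen, c→jumo)
·← created
·→ archive.cull(p→/fledrubr)
·← ToolError: not empty
·→ archive.inscribe(p→/kejuste, c→bopo)
·← created
·→ archive.inscribe(p→/fledrubr/prura, c→woru)
·← created
·→ archive.inscribe(p→/wicrunex, c→zol)
·← created
·→ archive.carve(p→/presi)
·← ok
·→ archive.carve(p→/presi/vatre)
·← ok
·→ archive.scanf(p→/)
·← [basne, cudomp, fledrubr/, kejuste, mecucox, presi/, wicrunex]

Answer: [basne, cudomp, fledrubr/, kejuste, mecucox, presi/, wicrunex]


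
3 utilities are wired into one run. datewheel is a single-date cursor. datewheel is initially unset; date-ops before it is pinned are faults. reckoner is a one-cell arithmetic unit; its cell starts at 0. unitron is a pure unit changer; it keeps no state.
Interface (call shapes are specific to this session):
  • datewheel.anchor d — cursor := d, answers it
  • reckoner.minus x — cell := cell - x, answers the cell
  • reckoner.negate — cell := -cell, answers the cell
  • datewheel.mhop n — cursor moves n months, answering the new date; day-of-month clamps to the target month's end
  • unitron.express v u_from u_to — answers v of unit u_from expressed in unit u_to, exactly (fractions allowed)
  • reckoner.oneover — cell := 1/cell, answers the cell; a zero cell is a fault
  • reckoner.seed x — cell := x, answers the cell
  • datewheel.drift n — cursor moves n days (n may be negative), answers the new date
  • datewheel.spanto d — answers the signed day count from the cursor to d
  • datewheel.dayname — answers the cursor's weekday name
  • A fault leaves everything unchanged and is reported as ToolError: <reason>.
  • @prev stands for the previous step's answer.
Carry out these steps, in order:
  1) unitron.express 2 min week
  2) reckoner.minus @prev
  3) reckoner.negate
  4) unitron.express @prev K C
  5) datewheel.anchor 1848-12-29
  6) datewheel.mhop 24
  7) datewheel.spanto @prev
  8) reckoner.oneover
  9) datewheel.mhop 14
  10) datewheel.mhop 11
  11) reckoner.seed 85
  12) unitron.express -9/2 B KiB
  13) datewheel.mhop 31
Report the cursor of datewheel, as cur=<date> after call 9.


>>> unitron.express 2 min week
:: 1/5040
>>> reckoner.minus @prev
:: -1/5040
>>> reckoner.negate
:: 1/5040
>>> unitron.express @prev K C
:: -275335/1008
>>> datewheel.anchor 1848-12-29
:: 1848-12-29
>>> datewheel.mhop 24
:: 1850-12-29
>>> datewheel.spanto @prev
:: 0
>>> reckoner.oneover
:: 5040
>>> datewheel.mhop 14
:: 1852-02-29
>>> datewheel.mhop 11
:: 1853-01-29
>>> reckoner.seed 85
:: 85
>>> unitron.express -9/2 B KiB
:: -9/2048
>>> datewheel.mhop 31
:: 1855-08-29

Answer: cur=1852-02-29


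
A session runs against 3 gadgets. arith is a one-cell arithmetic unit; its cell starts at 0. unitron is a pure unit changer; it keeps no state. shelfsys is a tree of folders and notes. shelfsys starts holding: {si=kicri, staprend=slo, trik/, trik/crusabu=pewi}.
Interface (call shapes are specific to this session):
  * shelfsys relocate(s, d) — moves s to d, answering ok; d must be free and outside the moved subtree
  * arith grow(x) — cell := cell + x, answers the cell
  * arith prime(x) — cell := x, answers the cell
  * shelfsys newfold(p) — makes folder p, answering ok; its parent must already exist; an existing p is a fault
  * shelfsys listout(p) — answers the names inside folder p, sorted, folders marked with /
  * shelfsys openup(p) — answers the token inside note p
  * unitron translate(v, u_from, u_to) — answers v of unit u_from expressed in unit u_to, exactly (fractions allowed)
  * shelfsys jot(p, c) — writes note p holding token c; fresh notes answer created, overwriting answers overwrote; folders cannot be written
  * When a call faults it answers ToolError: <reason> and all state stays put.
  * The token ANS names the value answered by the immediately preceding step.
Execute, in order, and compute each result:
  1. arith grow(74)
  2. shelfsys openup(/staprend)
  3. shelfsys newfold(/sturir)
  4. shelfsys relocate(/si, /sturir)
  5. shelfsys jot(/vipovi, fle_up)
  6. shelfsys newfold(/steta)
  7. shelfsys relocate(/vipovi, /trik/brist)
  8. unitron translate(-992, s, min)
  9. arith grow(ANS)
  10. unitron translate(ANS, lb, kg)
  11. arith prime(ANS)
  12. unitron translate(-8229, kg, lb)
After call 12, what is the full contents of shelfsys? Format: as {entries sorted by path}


Next I call arith grow passing x=74, yielding 74.
Then shelfsys openup passing p=/staprend, and see slo.
Using shelfsys newfold passing p=/sturir, which returns ok.
I use shelfsys relocate passing s=/si, d=/sturir, and observe ToolError: exists.
I run shelfsys jot passing p=/vipovi, c=fle_up, and see created.
Calling shelfsys newfold passing p=/steta, which returns ok.
I run shelfsys relocate passing s=/vipovi, d=/trik/brist, which returns ok.
I invoke unitron translate passing v=-992, u_from=s, u_to=min, and see -248/15.
I call arith grow passing x=ANS, yielding 862/15.
Then unitron translate passing v=ANS, u_from=lb, u_to=kg, which returns 19549831147/750000000.
Now I run arith prime passing x=ANS, — result: 19549831147/750000000.
I call unitron translate passing v=-8229, u_from=kg, u_to=lb, and observe -822900000000/45359237.

Answer: {si=kicri, staprend=slo, steta/, sturir/, trik/, trik/brist=fle_up, trik/crusabu=pewi}


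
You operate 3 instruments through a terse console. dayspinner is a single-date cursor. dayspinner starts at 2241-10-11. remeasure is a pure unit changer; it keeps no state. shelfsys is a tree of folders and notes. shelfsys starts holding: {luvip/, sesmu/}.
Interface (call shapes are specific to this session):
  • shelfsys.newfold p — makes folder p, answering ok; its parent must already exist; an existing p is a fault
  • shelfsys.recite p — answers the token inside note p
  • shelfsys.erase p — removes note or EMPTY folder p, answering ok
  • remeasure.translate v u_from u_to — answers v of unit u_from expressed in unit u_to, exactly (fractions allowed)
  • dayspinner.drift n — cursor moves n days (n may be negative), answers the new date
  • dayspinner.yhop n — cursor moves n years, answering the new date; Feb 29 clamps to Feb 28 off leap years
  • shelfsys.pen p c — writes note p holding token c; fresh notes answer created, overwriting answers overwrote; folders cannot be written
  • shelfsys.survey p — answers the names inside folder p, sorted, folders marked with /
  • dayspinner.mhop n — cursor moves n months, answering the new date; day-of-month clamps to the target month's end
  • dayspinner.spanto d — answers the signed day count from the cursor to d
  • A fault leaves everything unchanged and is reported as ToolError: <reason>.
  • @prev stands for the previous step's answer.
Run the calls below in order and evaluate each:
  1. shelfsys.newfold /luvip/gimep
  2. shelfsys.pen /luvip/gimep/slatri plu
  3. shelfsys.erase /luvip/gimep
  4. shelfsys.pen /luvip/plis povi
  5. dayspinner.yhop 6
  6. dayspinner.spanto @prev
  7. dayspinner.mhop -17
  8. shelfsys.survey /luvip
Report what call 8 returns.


$ shelfsys.newfold p: /luvip/gimep
= ok
$ shelfsys.pen p: /luvip/gimep/slatri c: plu
= created
$ shelfsys.erase p: /luvip/gimep
= ToolError: not empty
$ shelfsys.pen p: /luvip/plis c: povi
= created
$ dayspinner.yhop n: 6
= 2247-10-11
$ dayspinner.spanto d: @prev
= 0
$ dayspinner.mhop n: -17
= 2246-05-11
$ shelfsys.survey p: /luvip
= [gimep/, plis]

Answer: [gimep/, plis]


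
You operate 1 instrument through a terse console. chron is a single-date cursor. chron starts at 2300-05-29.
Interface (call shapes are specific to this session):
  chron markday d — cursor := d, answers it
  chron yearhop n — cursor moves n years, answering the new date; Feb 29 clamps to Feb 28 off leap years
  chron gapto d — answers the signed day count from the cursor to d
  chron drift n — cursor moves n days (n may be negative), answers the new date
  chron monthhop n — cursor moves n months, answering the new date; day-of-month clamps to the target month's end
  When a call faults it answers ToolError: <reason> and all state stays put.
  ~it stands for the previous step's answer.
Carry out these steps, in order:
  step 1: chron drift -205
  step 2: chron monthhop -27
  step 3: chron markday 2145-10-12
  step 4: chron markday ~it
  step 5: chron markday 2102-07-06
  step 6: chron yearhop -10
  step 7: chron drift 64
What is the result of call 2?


Answer: 2297-08-05

Derivation:
Calling chron drift(n=-205), giving 2299-11-05.
I run chron monthhop(n=-27), and get 2297-08-05.
I call chron markday(d=2145-10-12), and observe 2145-10-12.
I use chron markday(d=~it), and observe 2145-10-12.
I try chron markday(d=2102-07-06), which returns 2102-07-06.
I run chron yearhop(n=-10), and see 2092-07-06.
I use chron drift(n=64), yielding 2092-09-08.


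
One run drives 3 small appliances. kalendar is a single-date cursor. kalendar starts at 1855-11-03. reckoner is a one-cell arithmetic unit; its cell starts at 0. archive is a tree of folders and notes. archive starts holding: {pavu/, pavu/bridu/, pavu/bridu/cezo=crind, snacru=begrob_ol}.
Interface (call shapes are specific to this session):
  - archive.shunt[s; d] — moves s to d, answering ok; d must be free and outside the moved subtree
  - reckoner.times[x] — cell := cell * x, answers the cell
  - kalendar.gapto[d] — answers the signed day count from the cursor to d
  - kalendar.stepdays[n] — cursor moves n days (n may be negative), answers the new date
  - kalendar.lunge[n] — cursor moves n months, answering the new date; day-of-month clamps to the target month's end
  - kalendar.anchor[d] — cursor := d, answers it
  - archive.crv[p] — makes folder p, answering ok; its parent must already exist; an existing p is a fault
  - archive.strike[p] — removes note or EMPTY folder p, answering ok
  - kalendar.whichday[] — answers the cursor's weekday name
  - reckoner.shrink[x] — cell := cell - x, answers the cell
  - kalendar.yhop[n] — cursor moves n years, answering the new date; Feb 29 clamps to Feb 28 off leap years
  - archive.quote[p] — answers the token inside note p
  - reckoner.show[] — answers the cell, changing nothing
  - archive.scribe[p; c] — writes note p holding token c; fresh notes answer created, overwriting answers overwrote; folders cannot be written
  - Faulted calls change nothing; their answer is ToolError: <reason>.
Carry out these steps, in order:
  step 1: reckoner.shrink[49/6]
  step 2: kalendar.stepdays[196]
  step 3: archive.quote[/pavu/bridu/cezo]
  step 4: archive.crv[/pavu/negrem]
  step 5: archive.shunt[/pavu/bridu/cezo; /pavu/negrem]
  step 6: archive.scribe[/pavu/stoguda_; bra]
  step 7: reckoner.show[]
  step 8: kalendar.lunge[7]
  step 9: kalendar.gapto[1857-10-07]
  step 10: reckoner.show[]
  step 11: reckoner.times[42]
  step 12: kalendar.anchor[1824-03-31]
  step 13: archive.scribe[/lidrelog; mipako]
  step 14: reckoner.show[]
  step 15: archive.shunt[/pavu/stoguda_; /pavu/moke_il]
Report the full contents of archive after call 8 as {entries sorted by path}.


% reckoner.shrink x→49/6
:: -49/6
% kalendar.stepdays n→196
:: 1856-05-17
% archive.quote p→/pavu/bridu/cezo
:: crind
% archive.crv p→/pavu/negrem
:: ok
% archive.shunt s→/pavu/bridu/cezo d→/pavu/negrem
:: ToolError: exists
% archive.scribe p→/pavu/stoguda_ c→bra
:: created
% reckoner.show
:: -49/6
% kalendar.lunge n→7
:: 1856-12-17
% kalendar.gapto d→1857-10-07
:: 294
% reckoner.show
:: -49/6
% reckoner.times x→42
:: -343
% kalendar.anchor d→1824-03-31
:: 1824-03-31
% archive.scribe p→/lidrelog c→mipako
:: created
% reckoner.show
:: -343
% archive.shunt s→/pavu/stoguda_ d→/pavu/moke_il
:: ok

Answer: {pavu/, pavu/bridu/, pavu/bridu/cezo=crind, pavu/negrem/, pavu/stoguda_=bra, snacru=begrob_ol}


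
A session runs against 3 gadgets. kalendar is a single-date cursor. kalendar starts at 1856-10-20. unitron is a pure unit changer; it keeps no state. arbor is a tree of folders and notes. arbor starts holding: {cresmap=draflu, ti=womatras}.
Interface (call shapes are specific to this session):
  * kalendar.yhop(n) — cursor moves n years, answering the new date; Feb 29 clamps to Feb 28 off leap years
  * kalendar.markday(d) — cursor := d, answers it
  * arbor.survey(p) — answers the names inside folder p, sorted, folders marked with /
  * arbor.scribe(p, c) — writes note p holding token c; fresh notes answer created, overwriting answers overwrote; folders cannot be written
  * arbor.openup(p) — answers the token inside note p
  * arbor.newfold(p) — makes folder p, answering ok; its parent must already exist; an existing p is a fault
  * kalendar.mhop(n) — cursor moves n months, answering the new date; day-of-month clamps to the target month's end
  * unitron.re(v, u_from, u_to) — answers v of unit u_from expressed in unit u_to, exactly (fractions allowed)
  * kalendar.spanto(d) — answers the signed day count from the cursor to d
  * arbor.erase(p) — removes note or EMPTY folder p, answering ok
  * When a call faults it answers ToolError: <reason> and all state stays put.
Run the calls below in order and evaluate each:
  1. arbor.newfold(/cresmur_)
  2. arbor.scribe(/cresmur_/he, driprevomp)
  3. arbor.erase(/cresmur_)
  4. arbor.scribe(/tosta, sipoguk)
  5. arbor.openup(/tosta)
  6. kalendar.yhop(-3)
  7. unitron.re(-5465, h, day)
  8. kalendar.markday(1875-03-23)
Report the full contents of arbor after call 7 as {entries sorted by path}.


% newfold p→/cresmur_
  ok
% scribe p→/cresmur_/he c→driprevomp
  created
% erase p→/cresmur_
  ToolError: not empty
% scribe p→/tosta c→sipoguk
  created
% openup p→/tosta
  sipoguk
% yhop n→-3
  1853-10-20
% re v→-5465 u_from→h u_to→day
  -5465/24
% markday d→1875-03-23
  1875-03-23

Answer: {cresmap=draflu, cresmur_/, cresmur_/he=driprevomp, ti=womatras, tosta=sipoguk}


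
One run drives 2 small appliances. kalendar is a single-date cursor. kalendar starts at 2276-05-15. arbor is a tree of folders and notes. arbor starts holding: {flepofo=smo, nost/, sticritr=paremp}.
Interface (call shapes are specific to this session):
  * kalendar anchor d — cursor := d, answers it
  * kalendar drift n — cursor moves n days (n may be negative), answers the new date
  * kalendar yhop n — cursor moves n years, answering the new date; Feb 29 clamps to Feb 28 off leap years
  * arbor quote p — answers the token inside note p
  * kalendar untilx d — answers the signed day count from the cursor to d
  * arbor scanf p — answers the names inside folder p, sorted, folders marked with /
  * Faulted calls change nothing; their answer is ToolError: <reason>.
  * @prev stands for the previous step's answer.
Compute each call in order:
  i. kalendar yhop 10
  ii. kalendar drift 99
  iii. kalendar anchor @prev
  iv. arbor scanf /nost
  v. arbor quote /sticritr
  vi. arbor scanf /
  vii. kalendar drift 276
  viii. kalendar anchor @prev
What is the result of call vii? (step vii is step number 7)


Step: kalendar yhop[n=10]
Result: 2286-05-15
Step: kalendar drift[n=99]
Result: 2286-08-22
Step: kalendar anchor[d=@prev]
Result: 2286-08-22
Step: arbor scanf[p=/nost]
Result: []
Step: arbor quote[p=/sticritr]
Result: paremp
Step: arbor scanf[p=/]
Result: [flepofo, nost/, sticritr]
Step: kalendar drift[n=276]
Result: 2287-05-25
Step: kalendar anchor[d=@prev]
Result: 2287-05-25

Answer: 2287-05-25


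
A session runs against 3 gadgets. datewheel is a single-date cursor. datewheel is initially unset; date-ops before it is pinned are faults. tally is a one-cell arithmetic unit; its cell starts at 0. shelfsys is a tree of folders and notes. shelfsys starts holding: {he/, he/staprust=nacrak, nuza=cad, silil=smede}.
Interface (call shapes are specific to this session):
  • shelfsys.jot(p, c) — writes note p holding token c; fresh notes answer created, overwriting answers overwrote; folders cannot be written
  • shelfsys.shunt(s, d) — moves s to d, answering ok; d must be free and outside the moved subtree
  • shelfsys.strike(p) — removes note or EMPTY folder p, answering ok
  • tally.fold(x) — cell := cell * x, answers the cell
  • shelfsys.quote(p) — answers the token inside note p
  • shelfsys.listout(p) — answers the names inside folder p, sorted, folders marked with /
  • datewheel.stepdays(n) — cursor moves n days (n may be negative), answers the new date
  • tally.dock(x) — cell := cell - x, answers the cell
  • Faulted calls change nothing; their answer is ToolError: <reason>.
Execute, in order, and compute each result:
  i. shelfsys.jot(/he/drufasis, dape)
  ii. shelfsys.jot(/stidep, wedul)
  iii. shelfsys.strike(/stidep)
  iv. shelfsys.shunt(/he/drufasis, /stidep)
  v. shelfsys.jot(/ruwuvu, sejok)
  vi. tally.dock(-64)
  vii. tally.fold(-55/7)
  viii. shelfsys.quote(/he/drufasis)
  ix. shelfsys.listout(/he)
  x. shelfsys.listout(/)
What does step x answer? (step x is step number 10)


Answer: [he/, nuza, ruwuvu, silil, stidep]

Derivation:
Now I run shelfsys.jot with p='/he/drufasis', c='dape': created.
I invoke shelfsys.jot with p='/stidep', c='wedul', which returns created.
I use shelfsys.strike with p='/stidep', and get ok.
Invoking shelfsys.shunt with s='/he/drufasis', d='/stidep', — result: ok.
Invoking shelfsys.jot with p='/ruwuvu', c='sejok', giving created.
Then tally.dock with x='-64', giving 64.
Now I run tally.fold with x='-55/7', and see -3520/7.
I run shelfsys.quote with p='/he/drufasis', and get ToolError: not found.
I call shelfsys.listout with p='/he', giving [staprust].
Then shelfsys.listout with p='/', and get [he/, nuza, ruwuvu, silil, stidep].
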